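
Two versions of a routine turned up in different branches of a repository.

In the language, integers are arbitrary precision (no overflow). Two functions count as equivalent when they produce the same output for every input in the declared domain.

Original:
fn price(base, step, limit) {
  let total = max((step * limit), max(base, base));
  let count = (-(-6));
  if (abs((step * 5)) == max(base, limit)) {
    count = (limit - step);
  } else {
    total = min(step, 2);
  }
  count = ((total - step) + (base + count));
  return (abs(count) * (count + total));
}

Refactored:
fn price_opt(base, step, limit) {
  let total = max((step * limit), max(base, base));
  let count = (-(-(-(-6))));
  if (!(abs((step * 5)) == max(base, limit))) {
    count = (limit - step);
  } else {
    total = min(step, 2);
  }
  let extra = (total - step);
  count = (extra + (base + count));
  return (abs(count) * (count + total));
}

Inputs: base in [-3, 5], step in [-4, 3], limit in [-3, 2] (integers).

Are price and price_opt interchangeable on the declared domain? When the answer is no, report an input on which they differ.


Take base=-3, step=-4, limit=-3.
price: total becomes 12; next count becomes 6; next (abs((step * 5)) == max(base, limit)) evaluates to false; next total becomes -4; next count becomes 3; next final value -3
price_opt: total becomes 12; next count becomes 6; next (!(abs((step * 5)) == max(base, limit))) evaluates to true; next count becomes 1; next extra becomes 16; next count becomes 14; next final value 364
-3 and 364 differ, so these are not the same function on this domain.
verdict: not equivalent; witness: base=-3, step=-4, limit=-3


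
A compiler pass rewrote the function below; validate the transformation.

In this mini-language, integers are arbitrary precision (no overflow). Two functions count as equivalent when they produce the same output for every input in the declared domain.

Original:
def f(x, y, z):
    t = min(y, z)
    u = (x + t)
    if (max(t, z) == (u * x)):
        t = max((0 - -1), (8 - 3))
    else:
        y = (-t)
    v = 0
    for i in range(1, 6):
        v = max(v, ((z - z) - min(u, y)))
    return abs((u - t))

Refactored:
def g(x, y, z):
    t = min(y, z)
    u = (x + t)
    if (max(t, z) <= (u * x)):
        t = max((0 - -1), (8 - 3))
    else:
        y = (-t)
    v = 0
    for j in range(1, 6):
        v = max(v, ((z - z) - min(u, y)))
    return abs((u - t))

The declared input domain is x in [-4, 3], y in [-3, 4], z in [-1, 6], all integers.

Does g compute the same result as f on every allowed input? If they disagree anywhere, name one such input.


There is a counterexample at x=-4, y=-3, z=-1: 4 on one side, 12 on the other.
f: t becomes -3; next u becomes -7; next (max(t, z) == (u * x)) evaluates to false; next y becomes 3; next v becomes 0; next at i=1:; next v becomes 7; next at i=2:; next v becomes 7; next at i=3:; next v becomes 7; next at i=4:; next v becomes 7; next at i=5:; next v becomes 7; next final value 4
g: t becomes -3; next u becomes -7; next (max(t, z) <= (u * x)) evaluates to true; next t becomes 5; next v becomes 0; next at j=1:; next v becomes 7; next at j=2:; next v becomes 7; next at j=3:; next v becomes 7; next at j=4:; next v becomes 7; next at j=5:; next v becomes 7; next final value 12
verdict: not equivalent; witness: x=-4, y=-3, z=-1


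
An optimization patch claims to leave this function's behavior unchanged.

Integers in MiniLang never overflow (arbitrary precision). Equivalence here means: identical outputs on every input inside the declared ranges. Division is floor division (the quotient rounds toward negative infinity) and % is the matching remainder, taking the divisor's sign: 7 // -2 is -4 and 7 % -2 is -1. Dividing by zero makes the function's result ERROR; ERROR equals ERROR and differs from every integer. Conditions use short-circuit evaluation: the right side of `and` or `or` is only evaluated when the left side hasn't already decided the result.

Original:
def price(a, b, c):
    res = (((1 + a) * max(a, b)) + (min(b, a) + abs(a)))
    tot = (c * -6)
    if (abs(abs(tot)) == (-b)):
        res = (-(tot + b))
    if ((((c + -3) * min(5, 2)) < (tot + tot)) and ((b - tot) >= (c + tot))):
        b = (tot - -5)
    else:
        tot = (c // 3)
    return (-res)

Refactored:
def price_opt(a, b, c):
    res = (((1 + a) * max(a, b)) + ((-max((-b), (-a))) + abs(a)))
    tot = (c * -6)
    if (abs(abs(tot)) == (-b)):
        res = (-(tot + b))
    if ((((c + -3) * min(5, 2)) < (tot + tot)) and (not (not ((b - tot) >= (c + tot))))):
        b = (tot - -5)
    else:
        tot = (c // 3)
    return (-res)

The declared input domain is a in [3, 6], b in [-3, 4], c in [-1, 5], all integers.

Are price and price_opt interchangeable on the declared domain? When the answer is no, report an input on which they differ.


Comparing the listings, the differences include: min/max/abs usage differs, boolean connective usage differs.
Tracing a=4, b=-2, c=4: price: res=22, then tot=-24, then (abs(abs(tot)) == (-b)) is false, then ((((c + -3) * min(5, 2)) < (tot + tot)) and ((b - tot) >= (c + tot))) is false, then tot=1, then returns -22 | price_opt: res=22, then tot=-24, then (abs(abs(tot)) == (-b)) is false, then ((((c + -3) * min(5, 2)) < (tot + tot)) and (not (not ((b - tot) >= (c + tot))))) is false, then tot=1, then returns -22 — matching result -22.
An exhaustive pass over the 224 declared inputs shows identical outputs.
verdict: equivalent


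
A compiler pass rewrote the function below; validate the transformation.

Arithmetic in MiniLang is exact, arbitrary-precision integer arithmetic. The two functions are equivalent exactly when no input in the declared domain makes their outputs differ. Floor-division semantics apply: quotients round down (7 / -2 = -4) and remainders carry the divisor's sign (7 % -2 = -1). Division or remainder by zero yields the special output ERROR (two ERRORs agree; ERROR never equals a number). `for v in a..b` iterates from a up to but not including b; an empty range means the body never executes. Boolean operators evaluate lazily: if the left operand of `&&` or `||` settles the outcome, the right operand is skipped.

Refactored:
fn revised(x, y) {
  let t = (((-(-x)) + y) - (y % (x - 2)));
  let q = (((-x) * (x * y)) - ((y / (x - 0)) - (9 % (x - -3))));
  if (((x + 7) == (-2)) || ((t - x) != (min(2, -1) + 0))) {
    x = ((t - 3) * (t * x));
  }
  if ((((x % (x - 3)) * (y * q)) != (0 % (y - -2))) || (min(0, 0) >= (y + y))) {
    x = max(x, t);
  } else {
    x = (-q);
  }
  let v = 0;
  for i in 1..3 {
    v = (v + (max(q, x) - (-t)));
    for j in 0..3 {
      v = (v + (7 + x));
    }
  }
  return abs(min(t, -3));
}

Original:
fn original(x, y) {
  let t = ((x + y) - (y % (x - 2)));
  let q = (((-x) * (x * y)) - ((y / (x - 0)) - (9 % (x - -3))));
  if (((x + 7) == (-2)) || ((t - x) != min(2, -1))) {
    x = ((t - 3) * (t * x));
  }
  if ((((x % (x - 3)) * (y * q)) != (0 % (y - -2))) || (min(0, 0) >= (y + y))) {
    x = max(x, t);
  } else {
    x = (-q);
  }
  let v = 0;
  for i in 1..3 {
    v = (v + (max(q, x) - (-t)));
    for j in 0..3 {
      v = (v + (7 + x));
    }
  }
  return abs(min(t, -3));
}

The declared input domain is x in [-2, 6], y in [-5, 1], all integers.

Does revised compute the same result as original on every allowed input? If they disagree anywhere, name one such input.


Equivalent — the differences include arithmetic usage differs, and constant usage differs, yet no declared input distinguishes the two.
Tracing x=1, y=-1: original: t := 0 | q := 3 | (((x + 7) == (-2)) || ((t - x) != min(2, -1))): false | ((((x % (x - 3)) * (y * q)) != (0 % (y - -2))) || (min(0, 0) >= (y + y))): true | x := 1 | v := 0 | iter i=1: | v := 3 | iter j=0: | v := 11 | iter j=1: | v := 19 | iter j=2: | v := 27 | iter i=2: | v := 30 | iter j=0: | v := 38 | iter j=1: | v := 46 | iter j=2: | v := 54 | result 3 | revised: t := 0 | q := 3 | (((x + 7) == (-2)) || ((t - x) != (min(2, -1) + 0))): false | ((((x % (x - 3)) * (y * q)) != (0 % (y - -2))) || (min(0, 0) >= (y + y))): true | x := 1 | v := 0 | iter i=1: | v := 3 | iter j=0: | v := 11 | iter j=1: | v := 19 | iter j=2: | v := 27 | iter i=2: | v := 30 | iter j=0: | v := 38 | iter j=1: | v := 46 | iter j=2: | v := 54 | result 3 — matching result 3.
Every one of the 63 inputs gives matching results.
verdict: equivalent


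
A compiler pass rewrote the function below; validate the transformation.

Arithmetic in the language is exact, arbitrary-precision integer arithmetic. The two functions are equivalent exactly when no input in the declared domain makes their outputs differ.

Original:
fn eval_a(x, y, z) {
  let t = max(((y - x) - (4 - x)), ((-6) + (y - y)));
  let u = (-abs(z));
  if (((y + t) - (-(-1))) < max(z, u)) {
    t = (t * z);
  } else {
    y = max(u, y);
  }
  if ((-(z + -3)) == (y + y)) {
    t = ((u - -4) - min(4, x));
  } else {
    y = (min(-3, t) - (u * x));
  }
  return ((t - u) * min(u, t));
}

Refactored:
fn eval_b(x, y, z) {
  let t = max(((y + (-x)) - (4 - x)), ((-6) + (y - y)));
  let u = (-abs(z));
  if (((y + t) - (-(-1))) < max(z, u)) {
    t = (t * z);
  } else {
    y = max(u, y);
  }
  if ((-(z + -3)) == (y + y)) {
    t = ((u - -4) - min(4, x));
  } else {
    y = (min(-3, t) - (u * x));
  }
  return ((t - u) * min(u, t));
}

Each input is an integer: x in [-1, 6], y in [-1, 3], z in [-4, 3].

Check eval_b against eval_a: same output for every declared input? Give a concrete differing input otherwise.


Changes here: arithmetic usage differs; the full 320-point sweep finds no disagreement.
verdict: equivalent


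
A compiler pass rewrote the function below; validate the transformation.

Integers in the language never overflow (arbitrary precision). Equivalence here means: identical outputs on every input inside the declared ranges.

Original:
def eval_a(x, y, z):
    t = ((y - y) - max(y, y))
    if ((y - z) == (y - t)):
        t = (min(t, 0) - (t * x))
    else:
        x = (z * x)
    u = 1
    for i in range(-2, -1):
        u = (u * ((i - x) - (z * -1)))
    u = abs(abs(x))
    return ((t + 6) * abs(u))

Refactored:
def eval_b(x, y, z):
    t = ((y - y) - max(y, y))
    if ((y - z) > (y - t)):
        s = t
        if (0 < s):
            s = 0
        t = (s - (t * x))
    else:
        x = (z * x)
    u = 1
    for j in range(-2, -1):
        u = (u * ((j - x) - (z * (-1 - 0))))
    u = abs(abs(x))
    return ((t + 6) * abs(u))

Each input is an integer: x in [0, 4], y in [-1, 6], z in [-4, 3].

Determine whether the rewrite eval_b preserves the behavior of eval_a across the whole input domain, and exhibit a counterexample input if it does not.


There is a counterexample at x=1, y=-1, z=-4: 28 on one side, 5 on the other.
eval_a: t := 1 | ((y - z) == (y - t)): false | x := -4 | u := 1 | iter i=-2: | u := -2 | u := 4 | result 28
eval_b: t := 1 | ((y - z) > (y - t)): true | s := 1 | (0 < s): true | s := 0 | t := -1 | u := 1 | iter j=-2: | u := -7 | u := 1 | result 5
verdict: not equivalent; witness: x=1, y=-1, z=-4


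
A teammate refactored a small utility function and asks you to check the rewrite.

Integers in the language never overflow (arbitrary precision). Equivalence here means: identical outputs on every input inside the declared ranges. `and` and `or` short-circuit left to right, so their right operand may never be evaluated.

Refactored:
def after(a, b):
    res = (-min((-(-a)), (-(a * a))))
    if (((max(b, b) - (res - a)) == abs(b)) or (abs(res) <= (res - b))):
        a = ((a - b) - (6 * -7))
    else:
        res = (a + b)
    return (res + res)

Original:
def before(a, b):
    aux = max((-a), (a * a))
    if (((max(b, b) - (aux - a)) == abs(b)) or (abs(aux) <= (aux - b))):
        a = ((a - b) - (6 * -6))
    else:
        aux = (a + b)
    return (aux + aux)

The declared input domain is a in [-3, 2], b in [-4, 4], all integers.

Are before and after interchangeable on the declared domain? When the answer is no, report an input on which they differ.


The suspicious edit (`-6` became `-7`) never changes the result for any input inside the declared domain.
One worked example (a=2, b=0) — before: aux becomes 4; next (((max(b, b) - (aux - a)) == abs(b)) or (abs(aux) <= (aux - b))) evaluates to true; next a becomes 38; next final value 8; after: res becomes 4; next (((max(b, b) - (res - a)) == abs(b)) or (abs(res) <= (res - b))) evaluates to true; next a becomes 44; next final value 8; agreement on 8.
Checked all 54 inputs in the declared domain: the outputs agree on every one.
verdict: equivalent


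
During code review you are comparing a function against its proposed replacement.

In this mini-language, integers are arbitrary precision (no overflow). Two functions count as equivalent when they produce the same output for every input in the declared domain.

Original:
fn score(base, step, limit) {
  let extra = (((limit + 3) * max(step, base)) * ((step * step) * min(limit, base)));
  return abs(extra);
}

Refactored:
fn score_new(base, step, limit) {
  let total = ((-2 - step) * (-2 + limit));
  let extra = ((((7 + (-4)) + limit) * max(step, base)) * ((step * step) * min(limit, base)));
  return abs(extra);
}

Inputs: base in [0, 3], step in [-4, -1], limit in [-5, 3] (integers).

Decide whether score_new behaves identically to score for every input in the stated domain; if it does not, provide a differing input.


Although statement counts differ; constant usage differs; arithmetic usage differs; local variable names differ, 144/144 inputs agree.
verdict: equivalent


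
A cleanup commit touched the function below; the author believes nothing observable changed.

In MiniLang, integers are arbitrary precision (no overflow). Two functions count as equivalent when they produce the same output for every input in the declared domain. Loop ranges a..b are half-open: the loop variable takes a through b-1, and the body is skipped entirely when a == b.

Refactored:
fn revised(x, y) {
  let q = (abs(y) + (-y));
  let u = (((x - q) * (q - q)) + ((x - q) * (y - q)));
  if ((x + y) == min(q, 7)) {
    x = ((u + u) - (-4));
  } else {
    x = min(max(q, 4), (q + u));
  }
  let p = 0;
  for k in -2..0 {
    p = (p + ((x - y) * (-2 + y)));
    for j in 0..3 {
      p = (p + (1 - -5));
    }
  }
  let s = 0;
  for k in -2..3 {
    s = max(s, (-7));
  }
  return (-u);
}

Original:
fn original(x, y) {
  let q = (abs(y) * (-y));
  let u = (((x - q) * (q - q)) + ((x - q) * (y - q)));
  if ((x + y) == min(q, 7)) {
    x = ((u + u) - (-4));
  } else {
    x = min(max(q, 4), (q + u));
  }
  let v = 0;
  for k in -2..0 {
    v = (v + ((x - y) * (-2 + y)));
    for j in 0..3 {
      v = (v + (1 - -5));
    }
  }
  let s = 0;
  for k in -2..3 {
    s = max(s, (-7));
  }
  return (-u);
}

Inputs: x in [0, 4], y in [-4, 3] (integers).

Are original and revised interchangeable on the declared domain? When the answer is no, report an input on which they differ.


x=0, y=-4 yields -320 from original but -96 from revised.
verdict: not equivalent; witness: x=0, y=-4


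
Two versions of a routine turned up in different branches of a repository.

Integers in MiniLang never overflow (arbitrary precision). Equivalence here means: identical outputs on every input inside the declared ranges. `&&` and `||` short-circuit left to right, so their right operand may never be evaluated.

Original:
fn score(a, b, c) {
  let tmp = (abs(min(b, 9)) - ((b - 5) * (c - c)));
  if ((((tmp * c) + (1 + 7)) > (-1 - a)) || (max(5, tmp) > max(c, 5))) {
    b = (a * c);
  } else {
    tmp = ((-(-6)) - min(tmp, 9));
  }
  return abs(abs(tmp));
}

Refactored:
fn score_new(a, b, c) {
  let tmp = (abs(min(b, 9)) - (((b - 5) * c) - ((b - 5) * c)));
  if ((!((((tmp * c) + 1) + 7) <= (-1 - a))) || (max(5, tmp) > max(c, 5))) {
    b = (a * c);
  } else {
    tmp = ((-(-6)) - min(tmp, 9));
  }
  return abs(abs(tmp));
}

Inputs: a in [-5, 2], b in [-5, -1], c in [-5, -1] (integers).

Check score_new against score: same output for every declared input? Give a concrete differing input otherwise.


This is a faithful refactor — arithmetic usage differs; constant usage differs; comparison usage differs; boolean connective usage differs, but the computed results match everywhere.
As a probe, take a=-3, b=-1, c=-4: score runs tmp=1, then ((((tmp * c) + (1 + 7)) > (-1 - a)) || (max(5, tmp) > max(c, 5))) is true, then b=12, then returns 1; score_new runs tmp=1, then ((!((((tmp * c) + 1) + 7) <= (-1 - a))) || (max(5, tmp) > max(c, 5))) is true, then b=12, then returns 1; both end at 1.
Checked all 200 inputs in the declared domain: the outputs agree on every one.
verdict: equivalent


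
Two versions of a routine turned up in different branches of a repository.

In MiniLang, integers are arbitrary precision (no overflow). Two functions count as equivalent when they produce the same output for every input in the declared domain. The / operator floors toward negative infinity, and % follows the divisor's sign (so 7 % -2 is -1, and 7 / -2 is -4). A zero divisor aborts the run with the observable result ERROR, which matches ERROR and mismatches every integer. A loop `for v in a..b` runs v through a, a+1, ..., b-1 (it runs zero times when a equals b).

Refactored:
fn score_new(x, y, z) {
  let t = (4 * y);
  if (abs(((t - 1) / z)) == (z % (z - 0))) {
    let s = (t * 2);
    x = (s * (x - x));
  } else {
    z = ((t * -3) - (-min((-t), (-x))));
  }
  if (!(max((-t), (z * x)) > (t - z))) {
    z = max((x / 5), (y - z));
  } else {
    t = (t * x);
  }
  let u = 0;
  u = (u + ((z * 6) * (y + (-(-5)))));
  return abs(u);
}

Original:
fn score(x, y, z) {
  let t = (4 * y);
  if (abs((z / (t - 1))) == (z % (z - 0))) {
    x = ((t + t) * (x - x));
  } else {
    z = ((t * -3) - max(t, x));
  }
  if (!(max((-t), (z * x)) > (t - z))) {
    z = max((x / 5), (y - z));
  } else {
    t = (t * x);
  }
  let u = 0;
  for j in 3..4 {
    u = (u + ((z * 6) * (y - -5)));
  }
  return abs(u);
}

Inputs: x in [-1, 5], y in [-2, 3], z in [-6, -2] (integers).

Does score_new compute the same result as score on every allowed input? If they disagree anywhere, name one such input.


Not equivalent: x=-1, y=-2, z=-6 separates them (108 vs 450).
score: t = -8; (abs((z / (t - 1))) == (z % (z - 0))) -> true; x = 0; (!(max((-t), (z * x)) > (t - z))) -> false; t = 0; u = 0; [j=3]; u = -108; return 108
score_new: t = -8; (abs(((t - 1) / z)) == (z % (z - 0))) -> false; z = 25; (!(max((-t), (z * x)) > (t - z))) -> false; t = 8; u = 0; u = 450; return 450
verdict: not equivalent; witness: x=-1, y=-2, z=-6


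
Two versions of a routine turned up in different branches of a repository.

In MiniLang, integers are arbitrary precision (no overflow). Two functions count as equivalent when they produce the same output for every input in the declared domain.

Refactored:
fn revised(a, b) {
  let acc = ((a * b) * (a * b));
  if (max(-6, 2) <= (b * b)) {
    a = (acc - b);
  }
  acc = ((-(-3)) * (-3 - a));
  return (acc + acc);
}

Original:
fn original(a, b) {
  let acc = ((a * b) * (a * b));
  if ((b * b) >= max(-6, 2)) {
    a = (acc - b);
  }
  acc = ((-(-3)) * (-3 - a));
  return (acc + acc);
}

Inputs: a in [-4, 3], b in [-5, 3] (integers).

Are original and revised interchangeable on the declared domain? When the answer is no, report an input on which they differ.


The two versions differ — the changes include comparison usage differs.
One worked example (a=-3, b=-3) — original: acc=81, then ((b * b) >= max(-6, 2)) is true, then a=84, then acc=-261, then returns -522; revised: acc=81, then (max(-6, 2) <= (b * b)) is true, then a=84, then acc=-261, then returns -522; agreement on -522.
An exhaustive pass over the 72 declared inputs shows identical outputs.
verdict: equivalent


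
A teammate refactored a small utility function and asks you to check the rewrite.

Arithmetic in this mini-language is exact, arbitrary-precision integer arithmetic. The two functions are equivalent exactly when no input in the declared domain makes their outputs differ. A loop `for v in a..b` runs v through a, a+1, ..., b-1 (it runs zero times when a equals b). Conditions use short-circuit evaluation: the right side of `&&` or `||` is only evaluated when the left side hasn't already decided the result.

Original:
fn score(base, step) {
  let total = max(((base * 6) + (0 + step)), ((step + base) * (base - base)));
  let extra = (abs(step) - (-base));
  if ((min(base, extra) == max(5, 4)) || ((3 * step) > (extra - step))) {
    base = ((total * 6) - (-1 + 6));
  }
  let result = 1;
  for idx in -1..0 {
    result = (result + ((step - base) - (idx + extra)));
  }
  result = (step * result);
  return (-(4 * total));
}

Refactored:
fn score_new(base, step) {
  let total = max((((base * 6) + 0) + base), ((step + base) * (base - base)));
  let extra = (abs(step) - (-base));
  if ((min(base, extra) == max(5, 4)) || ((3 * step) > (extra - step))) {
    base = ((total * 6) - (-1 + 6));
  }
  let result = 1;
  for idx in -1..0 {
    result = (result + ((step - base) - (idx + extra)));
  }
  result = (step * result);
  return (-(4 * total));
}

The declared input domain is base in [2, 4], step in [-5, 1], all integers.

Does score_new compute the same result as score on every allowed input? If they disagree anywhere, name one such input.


At base=2, step=-5: score gives -28, score_new gives -56.
verdict: not equivalent; witness: base=2, step=-5


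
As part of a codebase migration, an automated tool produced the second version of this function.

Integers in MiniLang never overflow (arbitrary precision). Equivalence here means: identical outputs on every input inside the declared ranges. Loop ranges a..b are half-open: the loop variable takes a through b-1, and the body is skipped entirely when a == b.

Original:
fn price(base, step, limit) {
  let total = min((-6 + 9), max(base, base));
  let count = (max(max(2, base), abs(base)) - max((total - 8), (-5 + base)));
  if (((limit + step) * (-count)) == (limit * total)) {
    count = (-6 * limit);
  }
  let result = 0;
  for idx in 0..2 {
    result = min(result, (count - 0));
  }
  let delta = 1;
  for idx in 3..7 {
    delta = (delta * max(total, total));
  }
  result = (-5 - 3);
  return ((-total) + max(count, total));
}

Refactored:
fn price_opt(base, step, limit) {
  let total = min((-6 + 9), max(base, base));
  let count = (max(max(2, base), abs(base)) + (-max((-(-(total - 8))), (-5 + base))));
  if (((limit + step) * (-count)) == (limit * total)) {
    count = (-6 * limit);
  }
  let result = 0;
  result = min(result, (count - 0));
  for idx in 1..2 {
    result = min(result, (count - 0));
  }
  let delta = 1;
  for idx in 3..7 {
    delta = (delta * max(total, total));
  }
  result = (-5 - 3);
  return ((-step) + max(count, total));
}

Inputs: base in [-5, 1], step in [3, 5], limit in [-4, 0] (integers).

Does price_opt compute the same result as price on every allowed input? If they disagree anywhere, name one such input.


Run the pair on base=-5, step=3, limit=-4.
price: total=-5, then count=15, then (((limit + step) * (-count)) == (limit * total)) is false, then result=0, then (idx=0), then result=0, then (idx=1), then result=0, then delta=1, then (idx=3), then delta=-5, then (idx=4), then delta=25, then (idx=5), then delta=-125, then (idx=6), then delta=625, then result=-8, then returns 20
price_opt: total=-5, then count=15, then (((limit + step) * (-count)) == (limit * total)) is false, then result=0, then result=0, then (idx=1), then result=0, then delta=1, then (idx=3), then delta=-5, then (idx=4), then delta=25, then (idx=5), then delta=-125, then (idx=6), then delta=625, then result=-8, then returns 12
20 against 12: the behavior changed.
verdict: not equivalent; witness: base=-5, step=3, limit=-4


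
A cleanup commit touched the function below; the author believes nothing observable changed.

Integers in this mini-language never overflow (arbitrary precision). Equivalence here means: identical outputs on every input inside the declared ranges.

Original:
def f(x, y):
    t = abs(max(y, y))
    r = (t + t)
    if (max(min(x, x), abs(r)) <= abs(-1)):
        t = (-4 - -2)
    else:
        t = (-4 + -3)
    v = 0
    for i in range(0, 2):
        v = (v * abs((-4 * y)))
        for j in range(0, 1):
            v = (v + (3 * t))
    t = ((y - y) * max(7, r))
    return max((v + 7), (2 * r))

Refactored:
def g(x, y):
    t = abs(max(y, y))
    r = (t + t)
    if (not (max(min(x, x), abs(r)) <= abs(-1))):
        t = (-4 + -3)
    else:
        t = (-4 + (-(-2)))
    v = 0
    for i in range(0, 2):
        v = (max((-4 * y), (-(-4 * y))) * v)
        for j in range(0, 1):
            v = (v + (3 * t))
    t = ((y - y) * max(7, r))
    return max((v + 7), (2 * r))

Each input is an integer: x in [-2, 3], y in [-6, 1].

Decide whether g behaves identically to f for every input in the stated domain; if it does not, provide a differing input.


Although arithmetic usage differs; boolean connective usage differs; constant usage differs; min/max/abs usage differs, 48/48 inputs agree.
verdict: equivalent


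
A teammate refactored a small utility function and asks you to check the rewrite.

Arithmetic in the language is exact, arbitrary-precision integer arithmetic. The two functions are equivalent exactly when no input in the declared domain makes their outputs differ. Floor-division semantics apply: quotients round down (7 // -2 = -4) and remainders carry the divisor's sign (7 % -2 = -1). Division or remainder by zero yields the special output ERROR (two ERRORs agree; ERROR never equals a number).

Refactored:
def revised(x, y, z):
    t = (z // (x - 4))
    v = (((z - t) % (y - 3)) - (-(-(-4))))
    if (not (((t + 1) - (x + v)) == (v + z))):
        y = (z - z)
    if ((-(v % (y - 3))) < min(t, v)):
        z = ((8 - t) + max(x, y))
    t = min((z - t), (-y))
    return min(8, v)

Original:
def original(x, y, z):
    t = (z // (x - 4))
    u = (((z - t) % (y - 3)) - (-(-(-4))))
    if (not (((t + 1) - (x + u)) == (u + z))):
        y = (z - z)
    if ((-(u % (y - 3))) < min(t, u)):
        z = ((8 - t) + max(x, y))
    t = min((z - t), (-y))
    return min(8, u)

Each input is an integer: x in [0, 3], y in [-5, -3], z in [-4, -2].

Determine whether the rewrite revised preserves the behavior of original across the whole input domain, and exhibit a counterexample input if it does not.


The two are interchangeable: local variable names differ, and every declared input agrees.
Spot check at x=0, y=-5, z=-3 — original: t := 0 | u := 1 | (not (((t + 1) - (x + u)) == (u + z))): true | y := 0 | ((-(u % (y - 3))) < min(t, u)): false | t := -3 | result 1. revised: t := 0 | v := 1 | (not (((t + 1) - (x + v)) == (v + z))): true | y := 0 | ((-(v % (y - 3))) < min(t, v)): false | t := -3 | result 1. Both give 1.
Every one of the 36 inputs gives matching results.
verdict: equivalent


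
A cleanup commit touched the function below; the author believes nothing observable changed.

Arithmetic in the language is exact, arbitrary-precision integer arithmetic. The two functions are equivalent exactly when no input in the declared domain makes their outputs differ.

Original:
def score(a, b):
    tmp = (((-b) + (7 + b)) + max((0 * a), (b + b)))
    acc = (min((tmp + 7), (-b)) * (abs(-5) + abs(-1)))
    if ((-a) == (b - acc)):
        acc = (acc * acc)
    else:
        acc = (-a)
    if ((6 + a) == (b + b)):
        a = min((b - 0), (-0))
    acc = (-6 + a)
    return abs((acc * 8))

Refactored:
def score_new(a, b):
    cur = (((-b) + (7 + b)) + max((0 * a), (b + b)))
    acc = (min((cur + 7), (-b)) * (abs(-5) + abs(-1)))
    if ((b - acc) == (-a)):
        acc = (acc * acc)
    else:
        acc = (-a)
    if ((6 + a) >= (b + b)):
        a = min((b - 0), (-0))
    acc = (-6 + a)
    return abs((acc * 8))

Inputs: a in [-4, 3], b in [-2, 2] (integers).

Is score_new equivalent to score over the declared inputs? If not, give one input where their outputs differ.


Run the pair on a=-4, b=-2.
score: tmp := 7 | acc := 12 | ((-a) == (b - acc)): false | acc := 4 | ((6 + a) == (b + b)): false | acc := -10 | result 80
score_new: cur := 7 | acc := 12 | ((b - acc) == (-a)): false | acc := 4 | ((6 + a) >= (b + b)): true | a := -2 | acc := -8 | result 64
80 and 64 differ, so these are not the same function on this domain.
verdict: not equivalent; witness: a=-4, b=-2


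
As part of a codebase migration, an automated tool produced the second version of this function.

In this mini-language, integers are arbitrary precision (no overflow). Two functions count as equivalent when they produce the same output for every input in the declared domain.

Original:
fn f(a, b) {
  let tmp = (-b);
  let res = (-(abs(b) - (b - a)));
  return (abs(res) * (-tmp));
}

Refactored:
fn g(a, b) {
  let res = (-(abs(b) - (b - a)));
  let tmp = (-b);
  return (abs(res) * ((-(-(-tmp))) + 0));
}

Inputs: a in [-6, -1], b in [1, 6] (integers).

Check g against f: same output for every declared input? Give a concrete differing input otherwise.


Side by side, the visible changes include: arithmetic usage differs; also constant usage differs.
Spot check at a=-2, b=2 — f: tmp becomes -2; next res becomes 2; next final value 4. g: res becomes 2; next tmp becomes -2; next final value 4. Both give 4.
Across all 36 domain points the two functions coincide.
verdict: equivalent


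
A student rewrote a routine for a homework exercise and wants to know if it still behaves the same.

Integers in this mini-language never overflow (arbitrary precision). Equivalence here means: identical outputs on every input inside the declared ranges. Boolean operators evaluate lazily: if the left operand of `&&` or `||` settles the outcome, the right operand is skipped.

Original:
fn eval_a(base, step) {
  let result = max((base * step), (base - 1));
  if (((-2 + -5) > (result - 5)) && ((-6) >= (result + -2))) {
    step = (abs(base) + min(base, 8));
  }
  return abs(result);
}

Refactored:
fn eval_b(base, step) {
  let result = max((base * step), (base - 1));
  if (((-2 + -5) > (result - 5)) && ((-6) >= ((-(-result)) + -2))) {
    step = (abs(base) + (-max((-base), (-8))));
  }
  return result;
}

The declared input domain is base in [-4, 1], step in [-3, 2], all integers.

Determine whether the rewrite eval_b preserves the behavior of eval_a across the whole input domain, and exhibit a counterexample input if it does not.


The rewrite breaks on base=-4, step=1, where the results are 4 and -4.
eval_a: result := -4 | (((-2 + -5) > (result - 5)) && ((-6) >= (result + -2))): true | step := 0 | result 4
eval_b: result := -4 | (((-2 + -5) > (result - 5)) && ((-6) >= ((-(-result)) + -2))): true | step := 0 | result -4
verdict: not equivalent; witness: base=-4, step=1


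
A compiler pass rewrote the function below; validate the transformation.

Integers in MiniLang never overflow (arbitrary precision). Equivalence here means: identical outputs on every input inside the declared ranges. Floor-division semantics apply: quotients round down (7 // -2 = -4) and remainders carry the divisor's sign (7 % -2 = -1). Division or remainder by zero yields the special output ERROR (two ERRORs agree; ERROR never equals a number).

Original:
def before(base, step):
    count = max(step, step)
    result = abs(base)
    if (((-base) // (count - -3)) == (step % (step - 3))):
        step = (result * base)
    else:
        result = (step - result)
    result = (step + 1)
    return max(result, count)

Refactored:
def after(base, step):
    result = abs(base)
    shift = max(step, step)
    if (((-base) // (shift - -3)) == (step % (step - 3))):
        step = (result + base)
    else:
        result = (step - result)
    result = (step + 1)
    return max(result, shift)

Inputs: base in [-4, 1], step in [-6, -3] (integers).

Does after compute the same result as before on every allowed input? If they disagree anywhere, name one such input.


base=-4, step=-4 yields -4 from before but 1 from after.
verdict: not equivalent; witness: base=-4, step=-4


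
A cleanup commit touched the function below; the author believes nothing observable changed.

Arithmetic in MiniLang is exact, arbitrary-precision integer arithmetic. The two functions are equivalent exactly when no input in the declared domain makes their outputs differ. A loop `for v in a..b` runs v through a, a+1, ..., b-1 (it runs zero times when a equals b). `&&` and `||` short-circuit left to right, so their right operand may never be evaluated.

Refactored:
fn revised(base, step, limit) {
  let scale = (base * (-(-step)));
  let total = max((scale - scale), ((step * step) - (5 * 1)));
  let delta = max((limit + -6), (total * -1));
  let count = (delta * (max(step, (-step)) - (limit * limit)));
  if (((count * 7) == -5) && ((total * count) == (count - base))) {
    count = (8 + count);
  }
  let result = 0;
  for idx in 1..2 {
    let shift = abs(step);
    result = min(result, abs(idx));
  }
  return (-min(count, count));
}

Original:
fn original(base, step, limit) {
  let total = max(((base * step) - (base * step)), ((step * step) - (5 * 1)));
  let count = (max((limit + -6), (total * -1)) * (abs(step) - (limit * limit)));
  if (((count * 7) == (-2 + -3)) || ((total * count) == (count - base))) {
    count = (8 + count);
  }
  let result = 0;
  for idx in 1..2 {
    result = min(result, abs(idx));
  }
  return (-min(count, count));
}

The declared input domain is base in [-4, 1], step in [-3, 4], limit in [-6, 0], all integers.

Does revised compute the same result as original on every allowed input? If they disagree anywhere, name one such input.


There is a counterexample at base=0, step=-2, limit=-6: -8 on one side, 0 on the other.
original: total := 0 | count := 0 | (((count * 7) == (-2 + -3)) || ((total * count) == (count - base))): true | count := 8 | result := 0 | iter idx=1: | result := 0 | result -8
revised: scale := 0 | total := 0 | delta := 0 | count := 0 | (((count * 7) == -5) && ((total * count) == (count - base))): false | result := 0 | iter idx=1: | shift := 2 | result := 0 | result 0
verdict: not equivalent; witness: base=0, step=-2, limit=-6


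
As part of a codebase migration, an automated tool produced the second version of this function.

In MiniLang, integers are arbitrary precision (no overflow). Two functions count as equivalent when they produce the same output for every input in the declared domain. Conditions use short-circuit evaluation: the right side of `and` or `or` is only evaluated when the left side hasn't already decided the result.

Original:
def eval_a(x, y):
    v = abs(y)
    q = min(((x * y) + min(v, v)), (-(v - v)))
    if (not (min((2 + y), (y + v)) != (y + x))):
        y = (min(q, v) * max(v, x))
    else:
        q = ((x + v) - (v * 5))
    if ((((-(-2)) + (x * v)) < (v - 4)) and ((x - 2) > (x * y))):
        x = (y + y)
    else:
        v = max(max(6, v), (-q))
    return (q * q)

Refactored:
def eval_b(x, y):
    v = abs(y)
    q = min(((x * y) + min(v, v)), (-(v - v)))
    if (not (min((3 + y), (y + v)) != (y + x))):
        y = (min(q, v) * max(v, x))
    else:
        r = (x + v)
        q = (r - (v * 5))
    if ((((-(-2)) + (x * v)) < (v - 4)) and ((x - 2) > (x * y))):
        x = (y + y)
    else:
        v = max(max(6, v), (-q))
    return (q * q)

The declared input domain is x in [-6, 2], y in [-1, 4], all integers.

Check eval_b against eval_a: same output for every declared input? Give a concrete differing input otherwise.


x=2, y=3 yields 0 from eval_a but 100 from eval_b.
verdict: not equivalent; witness: x=2, y=3


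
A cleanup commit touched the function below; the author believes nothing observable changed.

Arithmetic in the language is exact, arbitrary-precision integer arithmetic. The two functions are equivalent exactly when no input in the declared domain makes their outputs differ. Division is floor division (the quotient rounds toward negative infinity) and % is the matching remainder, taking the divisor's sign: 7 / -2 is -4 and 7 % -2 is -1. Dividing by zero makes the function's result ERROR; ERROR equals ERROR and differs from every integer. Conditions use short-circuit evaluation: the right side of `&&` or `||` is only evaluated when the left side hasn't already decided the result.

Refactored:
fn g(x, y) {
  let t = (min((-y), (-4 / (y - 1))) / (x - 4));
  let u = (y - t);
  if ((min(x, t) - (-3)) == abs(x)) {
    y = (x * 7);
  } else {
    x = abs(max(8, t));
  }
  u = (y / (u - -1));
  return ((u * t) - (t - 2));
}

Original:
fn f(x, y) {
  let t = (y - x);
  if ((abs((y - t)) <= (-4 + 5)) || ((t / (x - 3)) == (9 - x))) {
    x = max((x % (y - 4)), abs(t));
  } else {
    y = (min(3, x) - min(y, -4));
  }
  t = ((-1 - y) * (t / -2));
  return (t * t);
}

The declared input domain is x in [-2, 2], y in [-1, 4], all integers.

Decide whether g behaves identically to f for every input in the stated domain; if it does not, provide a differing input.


The rewrite breaks on x=-2, y=-1, where the results are 9 and 4.
f: t = 1; ((abs((y - t)) <= (-4 + 5)) || ((t / (x - 3)) == (9 - x))) -> false; y = 2; t = 3; return 9
g: t = -1; u = 0; ((min(x, t) - (-3)) == abs(x)) -> false; x = 8; u = -1; return 4
verdict: not equivalent; witness: x=-2, y=-1


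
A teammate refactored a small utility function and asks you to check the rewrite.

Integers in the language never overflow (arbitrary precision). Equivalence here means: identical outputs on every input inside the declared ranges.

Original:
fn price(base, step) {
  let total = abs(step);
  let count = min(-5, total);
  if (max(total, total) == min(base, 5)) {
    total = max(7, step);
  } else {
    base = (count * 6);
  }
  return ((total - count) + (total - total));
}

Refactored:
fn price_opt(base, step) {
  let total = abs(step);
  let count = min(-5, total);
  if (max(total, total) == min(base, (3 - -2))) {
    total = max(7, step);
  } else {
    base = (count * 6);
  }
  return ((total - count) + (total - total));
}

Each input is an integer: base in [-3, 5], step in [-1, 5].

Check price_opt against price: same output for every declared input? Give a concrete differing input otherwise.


The two versions differ — the changes include arithmetic usage differs; constant usage differs.
As a probe, take base=1, step=3: price runs total := 3 | count := -5 | (max(total, total) == min(base, 5)): false | base := -30 | result 8; price_opt runs total := 3 | count := -5 | (max(total, total) == min(base, (3 - -2))): false | base := -30 | result 8; both end at 8.
Across all 63 domain points the two functions coincide.
verdict: equivalent


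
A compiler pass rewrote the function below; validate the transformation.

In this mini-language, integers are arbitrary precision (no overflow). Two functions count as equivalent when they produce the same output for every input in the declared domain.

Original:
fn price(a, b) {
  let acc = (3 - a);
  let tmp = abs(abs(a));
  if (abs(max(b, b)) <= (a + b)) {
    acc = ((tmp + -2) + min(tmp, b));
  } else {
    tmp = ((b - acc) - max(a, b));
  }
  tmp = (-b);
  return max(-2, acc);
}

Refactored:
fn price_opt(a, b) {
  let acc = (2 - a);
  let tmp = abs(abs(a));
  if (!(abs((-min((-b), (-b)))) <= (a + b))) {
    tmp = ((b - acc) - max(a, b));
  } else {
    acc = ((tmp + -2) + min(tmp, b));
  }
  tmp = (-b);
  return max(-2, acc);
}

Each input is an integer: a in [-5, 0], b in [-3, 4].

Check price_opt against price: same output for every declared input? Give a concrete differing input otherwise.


The rewrite breaks on a=-5, b=-3, where the results are 8 and 7.
price: acc becomes 8; next tmp becomes 5; next (abs(max(b, b)) <= (a + b)) evaluates to false; next tmp becomes -8; next tmp becomes 3; next final value 8
price_opt: acc becomes 7; next tmp becomes 5; next (!(abs((-min((-b), (-b)))) <= (a + b))) evaluates to true; next tmp becomes -7; next tmp becomes 3; next final value 7
verdict: not equivalent; witness: a=-5, b=-3


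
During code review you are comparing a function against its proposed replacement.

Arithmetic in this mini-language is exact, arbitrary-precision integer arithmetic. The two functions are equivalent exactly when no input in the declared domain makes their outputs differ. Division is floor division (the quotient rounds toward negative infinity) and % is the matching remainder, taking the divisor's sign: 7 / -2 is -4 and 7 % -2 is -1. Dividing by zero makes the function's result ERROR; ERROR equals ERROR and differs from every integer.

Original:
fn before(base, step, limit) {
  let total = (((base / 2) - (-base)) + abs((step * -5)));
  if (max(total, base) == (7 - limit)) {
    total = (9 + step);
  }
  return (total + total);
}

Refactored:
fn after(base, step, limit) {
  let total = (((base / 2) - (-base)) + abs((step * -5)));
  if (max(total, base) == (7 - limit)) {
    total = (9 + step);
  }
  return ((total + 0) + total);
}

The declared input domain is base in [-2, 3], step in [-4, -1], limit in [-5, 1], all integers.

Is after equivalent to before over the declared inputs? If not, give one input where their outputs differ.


The two are interchangeable: constant usage differs, arithmetic usage differs, and every declared input agrees.
One worked example (base=0, step=-4, limit=-5) — before: total = 20; (max(total, base) == (7 - limit)) -> false; return 40; after: total = 20; (max(total, base) == (7 - limit)) -> false; return 40; agreement on 40.
Every one of the 168 inputs gives matching results.
verdict: equivalent
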